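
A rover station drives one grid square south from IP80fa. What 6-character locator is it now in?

IO89fx

Latitude subsquare a = 0; −1 → -1, wraps to 23 = x, carry into square.
Latitude square 0; −1 → -1, wraps to 9, carry into field.
Latitude field P = 15; −1 → 14 = O.
The longitude characters are unchanged.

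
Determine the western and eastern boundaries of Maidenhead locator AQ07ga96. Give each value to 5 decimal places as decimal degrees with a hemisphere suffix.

179.42500° W, 179.41667° W

Field A=0, Q=16: +0·20° lon, +16·10° lat → SW at lon -180°, lat 70°.
Square 0, 7: +0·2° lon, +7·1° lat → SW at lon -180°, lat 77°.
Subsquare g=6, a=0: +6·0.0833333° lon, +0·0.0416667° lat → SW at lon -179.5°, lat 77°.
Extended square 9, 6: +9·0.00833333° lon, +6·0.00416667° lat → SW at lon -179.425°, lat 77.025°.
Cell spans 0.00833333° lon × 0.00416667° lat.
west 179.42500° W, east 179.41667° W.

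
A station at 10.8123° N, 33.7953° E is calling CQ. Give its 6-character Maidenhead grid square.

Offset from 180°W / 90°S: lon 213.7953°, lat 100.8123°.
Field (20°×10°, letters A–R): 213.7953/20 → 10 → K, 100.8123/10 → 10 → K; chars KK.
Square (2°×1°, digits 0–9): 13.7953/2 → 6, 0.8123/1 → 0; chars 60.
Subsquare (5′×2.5′, letters a–x): 1.7953/0.0833333 → 21 → v, 0.8123/0.0416667 → 19 → t; chars vt.

KK60vt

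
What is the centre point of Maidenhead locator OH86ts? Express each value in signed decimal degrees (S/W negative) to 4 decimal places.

-13.2292, 117.6250

Field O=14, H=7: +14·20° lon, +7·10° lat → SW at lon 100°, lat -20°.
Square 8, 6: +8·2° lon, +6·1° lat → SW at lon 116°, lat -14°.
Subsquare t=19, s=18: +19·0.0833333° lon, +18·0.0416667° lat → SW at lon 117.583°, lat -13.25°.
Cell spans 0.0833333° lon × 0.0416667° lat. Centre is SW corner plus half of each.
latitude -13.2292, longitude 117.6250.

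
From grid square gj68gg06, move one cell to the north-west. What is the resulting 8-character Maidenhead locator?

GJ68fg97

Longitude extended square 0; −1 → -1, wraps to 9, carry into subsquare.
Longitude subsquare g = 6; −1 → 5 = f.
Latitude extended square 6; +1 → 7.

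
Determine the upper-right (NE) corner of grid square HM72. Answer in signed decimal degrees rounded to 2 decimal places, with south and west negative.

33.00, -24.00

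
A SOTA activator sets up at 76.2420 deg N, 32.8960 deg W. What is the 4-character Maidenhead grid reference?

HQ36

Add 180° to longitude and 90° to latitude: 147.10, 166.24.
Field: 147.10/20 → 7 → H, 166.24/10 → 16 → Q; chars HQ.
Square: 7.10/2 → 3, 6.24/1 → 6; chars 36.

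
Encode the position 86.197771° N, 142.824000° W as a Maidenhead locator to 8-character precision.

Add 180° to longitude and 90° to latitude: 37.17600, 176.19777.
Field (20°×10°, letters A–R): lon ⌊37.17600/20⌋ = 1 → B; lat ⌊176.19777/10⌋ = 17 → R.
Square (2°×1°, digits 0–9): lon ⌊17.17600/2⌋ = 8; lat ⌊6.19777/1⌋ = 6.
Subsquare (5′×2.5′, letters a–x): lon ⌊1.17600/0.0833333⌋ = 14 → o; lat ⌊0.19777/0.0416667⌋ = 4 → e.
Extended square (30″×15″, digits 0–9): lon ⌊0.00933/0.00833333⌋ = 1; lat ⌊0.03110/0.00416667⌋ = 7.

BR86oe17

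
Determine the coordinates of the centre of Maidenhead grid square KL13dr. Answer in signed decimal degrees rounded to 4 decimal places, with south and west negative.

Field K=10, L=11: +10·20° lon, +11·10° lat → SW at lon 20°, lat 20°.
Square 1, 3: +1·2° lon, +3·1° lat → SW at lon 22°, lat 23°.
Subsquare d=3, r=17: +3·0.0833333° lon, +17·0.0416667° lat → SW at lon 22.25°, lat 23.7083°.
Cell spans 0.0833333° lon × 0.0416667° lat. Centre is SW corner plus half of each.
latitude 23.7292, longitude 22.2917.

23.7292, 22.2917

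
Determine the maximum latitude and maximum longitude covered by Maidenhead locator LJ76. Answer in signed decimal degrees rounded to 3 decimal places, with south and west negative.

7.000, 56.000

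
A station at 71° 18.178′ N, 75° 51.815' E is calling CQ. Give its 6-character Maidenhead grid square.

MQ71wh

Offset from 180°W / 90°S: lon 255.8636°, lat 161.3030°.
Field (20°×10°, letters A–R): lon ⌊255.8636/20⌋ = 12 → M; lat ⌊161.3030/10⌋ = 16 → Q.
Square (2°×1°, digits 0–9): lon ⌊15.8636/2⌋ = 7; lat ⌊1.3030/1⌋ = 1.
Subsquare (5′×2.5′, letters a–x): lon ⌊1.8636/0.0833333⌋ = 22 → w; lat ⌊0.3030/0.0416667⌋ = 7 → h.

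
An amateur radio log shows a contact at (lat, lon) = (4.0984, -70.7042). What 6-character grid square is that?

FJ44pc

Offset from 180°W / 90°S: lon 109.2958°, lat 94.0984°.
Field: 109.2958/20 → 5 → F, 94.0984/10 → 9 → J; chars FJ.
Square: 9.2958/2 → 4, 4.0984/1 → 4; chars 44.
Subsquare: 1.2958/0.0833333 → 15 → p, 0.0984/0.0416667 → 2 → c; chars pc.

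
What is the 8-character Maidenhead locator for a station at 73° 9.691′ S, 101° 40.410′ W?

Add 180° to longitude and 90° to latitude: 78.32650, 16.83848.
Field: 78.32650/20 → 3 → D, 16.83848/10 → 1 → B; chars DB.
Square: 18.32650/2 → 9, 6.83848/1 → 6; chars 96.
Subsquare: 0.32650/0.0833333 → 3 → d, 0.83848/0.0416667 → 20 → u; chars du.
Extended square: 0.07650/0.00833333 → 9, 0.00515/0.00416667 → 1; chars 91.

DB96du91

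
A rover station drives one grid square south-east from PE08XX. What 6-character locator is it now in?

PE18aw

Longitude subsquare x = 23; +1 → 24, wraps to 0 = a, carry into square.
Longitude square 0; +1 → 1.
Latitude subsquare x = 23; −1 → 22 = w.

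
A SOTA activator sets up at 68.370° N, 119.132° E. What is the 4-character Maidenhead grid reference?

OP98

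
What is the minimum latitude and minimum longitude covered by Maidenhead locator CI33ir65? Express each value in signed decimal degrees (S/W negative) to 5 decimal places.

-6.27083, -133.28333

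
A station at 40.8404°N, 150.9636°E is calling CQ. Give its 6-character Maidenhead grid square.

QN50lu

Add 180° to longitude and 90° to latitude: 330.9636, 130.8404.
Field (20°×10°, letters A–R): 330.9636/20 → 16 → Q, 130.8404/10 → 13 → N; chars QN.
Square (2°×1°, digits 0–9): 10.9636/2 → 5, 0.8404/1 → 0; chars 50.
Subsquare (5′×2.5′, letters a–x): 0.9636/0.0833333 → 11 → l, 0.8404/0.0416667 → 20 → u; chars lu.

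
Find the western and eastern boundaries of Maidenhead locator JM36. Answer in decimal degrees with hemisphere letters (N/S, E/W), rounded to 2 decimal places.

Field J=9, M=12: +9·20° lon, +12·10° lat → SW at lon 0°, lat 30°.
Square 3, 6: +3·2° lon, +6·1° lat → SW at lon 6°, lat 36°.
Cell spans 2° lon × 1° lat.
west 6.00° E, east 8.00° E.

6.00° E, 8.00° E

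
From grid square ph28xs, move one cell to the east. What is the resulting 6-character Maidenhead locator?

PH38as

Longitude subsquare x = 23; +1 → 24, wraps to 0 = a, carry into square.
Longitude square 2; +1 → 3.
The latitude characters are unchanged.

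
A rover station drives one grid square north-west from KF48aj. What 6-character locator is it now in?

KF38xk

Longitude subsquare a = 0; −1 → -1, wraps to 23 = x, carry into square.
Longitude square 4; −1 → 3.
Latitude subsquare j = 9; +1 → 10 = k.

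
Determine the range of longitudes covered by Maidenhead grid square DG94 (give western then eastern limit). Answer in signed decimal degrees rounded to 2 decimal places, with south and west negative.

Field D=3, G=6: +3·20° lon, +6·10° lat → SW at lon -120°, lat -30°.
Square 9, 4: +9·2° lon, +4·1° lat → SW at lon -102°, lat -26°.
Cell spans 2° lon × 1° lat.
west -102.00, east -100.00.

-102.00, -100.00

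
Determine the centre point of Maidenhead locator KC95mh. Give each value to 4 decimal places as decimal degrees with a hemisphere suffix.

Field K=10, C=2: +10·20° lon, +2·10° lat → SW at lon 20°, lat -70°.
Square 9, 5: +9·2° lon, +5·1° lat → SW at lon 38°, lat -65°.
Subsquare m=12, h=7: +12·0.0833333° lon, +7·0.0416667° lat → SW at lon 39°, lat -64.7083°.
Cell spans 0.0833333° lon × 0.0416667° lat. Centre is SW corner plus half of each.
latitude 64.6875° S, longitude 39.0417° E.

64.6875° S, 39.0417° E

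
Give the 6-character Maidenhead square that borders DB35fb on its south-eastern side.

DB35ga

Longitude subsquare f = 5; +1 → 6 = g.
Latitude subsquare b = 1; −1 → 0 = a.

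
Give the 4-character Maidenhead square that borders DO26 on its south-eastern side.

DO35

Longitude square 2; +1 → 3.
Latitude square 6; −1 → 5.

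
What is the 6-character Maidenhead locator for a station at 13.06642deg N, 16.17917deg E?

JK83cb

Offset from 180°W / 90°S: lon 196.1792°, lat 103.0664°.
Field: 196.1792/20 → 9 → J, 103.0664/10 → 10 → K; chars JK.
Square: 16.1792/2 → 8, 3.0664/1 → 3; chars 83.
Subsquare: 0.1792/0.0833333 → 2 → c, 0.0664/0.0416667 → 1 → b; chars cb.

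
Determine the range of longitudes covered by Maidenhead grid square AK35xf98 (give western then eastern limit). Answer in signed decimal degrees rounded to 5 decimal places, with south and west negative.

-172.00833, -172.00000

Field A=0, K=10: +0·20° lon, +10·10° lat → SW at lon -180°, lat 10°.
Square 3, 5: +3·2° lon, +5·1° lat → SW at lon -174°, lat 15°.
Subsquare x=23, f=5: +23·0.0833333° lon, +5·0.0416667° lat → SW at lon -172.083°, lat 15.2083°.
Extended square 9, 8: +9·0.00833333° lon, +8·0.00416667° lat → SW at lon -172.008°, lat 15.2417°.
Cell spans 0.00833333° lon × 0.00416667° lat.
west -172.00833, east -172.00000.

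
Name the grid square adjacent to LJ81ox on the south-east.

LJ81pw

Longitude subsquare o = 14; +1 → 15 = p.
Latitude subsquare x = 23; −1 → 22 = w.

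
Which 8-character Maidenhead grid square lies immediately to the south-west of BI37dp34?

BI37dp23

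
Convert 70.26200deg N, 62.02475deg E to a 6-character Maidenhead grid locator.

MQ10ag

Add 180° to longitude and 90° to latitude: 242.0247, 160.2620.
Field (20°×10°, letters A–R): 242.0247/20 → 12 → M, 160.2620/10 → 16 → Q; chars MQ.
Square (2°×1°, digits 0–9): 2.0247/2 → 1, 0.2620/1 → 0; chars 10.
Subsquare (5′×2.5′, letters a–x): 0.0247/0.0833333 → 0 → a, 0.2620/0.0416667 → 6 → g; chars ag.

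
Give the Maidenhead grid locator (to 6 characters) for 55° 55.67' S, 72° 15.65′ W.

Offset from 180°W / 90°S: lon 107.7392°, lat 34.0722°.
Field: 107.7392/20 → 5 → F, 34.0722/10 → 3 → D; chars FD.
Square: 7.7392/2 → 3, 4.0722/1 → 4; chars 34.
Subsquare: 1.7392/0.0833333 → 20 → u, 0.0722/0.0416667 → 1 → b; chars ub.

FD34ub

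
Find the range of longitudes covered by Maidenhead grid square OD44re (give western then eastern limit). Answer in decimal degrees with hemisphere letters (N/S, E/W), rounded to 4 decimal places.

109.4167° E, 109.5000° E

Field O=14, D=3: +14·20° lon, +3·10° lat → SW at lon 100°, lat -60°.
Square 4, 4: +4·2° lon, +4·1° lat → SW at lon 108°, lat -56°.
Subsquare r=17, e=4: +17·0.0833333° lon, +4·0.0416667° lat → SW at lon 109.417°, lat -55.8333°.
Cell spans 0.0833333° lon × 0.0416667° lat.
west 109.4167° E, east 109.5000° E.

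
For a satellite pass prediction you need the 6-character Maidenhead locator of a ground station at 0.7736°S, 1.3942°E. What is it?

JI09qf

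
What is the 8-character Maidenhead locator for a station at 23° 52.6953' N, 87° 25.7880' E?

NL33rv10

Offset from 180°W / 90°S: lon 267.42980°, lat 113.87825°.
Field (20°×10°, letters A–R): 267.42980/20 → 13 → N, 113.87825/10 → 11 → L; chars NL.
Square (2°×1°, digits 0–9): 7.42980/2 → 3, 3.87825/1 → 3; chars 33.
Subsquare (5′×2.5′, letters a–x): 1.42980/0.0833333 → 17 → r, 0.87825/0.0416667 → 21 → v; chars rv.
Extended square (30″×15″, digits 0–9): 0.01313/0.00833333 → 1, 0.00325/0.00416667 → 0; chars 10.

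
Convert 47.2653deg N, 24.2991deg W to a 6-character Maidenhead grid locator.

HN77ug

Add 180° to longitude and 90° to latitude: 155.7009, 137.2653.
Field: 155.7009/20 → 7 → H, 137.2653/10 → 13 → N; chars HN.
Square: 15.7009/2 → 7, 7.2653/1 → 7; chars 77.
Subsquare: 1.7009/0.0833333 → 20 → u, 0.2653/0.0416667 → 6 → g; chars ug.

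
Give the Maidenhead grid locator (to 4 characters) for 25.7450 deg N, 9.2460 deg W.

Offset from 180°W / 90°S: lon 170.75°, lat 115.75°.
Field: 170.75/20 → 8 → I, 115.75/10 → 11 → L; chars IL.
Square: 10.75/2 → 5, 5.75/1 → 5; chars 55.

IL55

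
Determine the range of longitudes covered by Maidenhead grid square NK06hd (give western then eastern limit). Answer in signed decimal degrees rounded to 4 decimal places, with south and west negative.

Field N=13, K=10: +13·20° lon, +10·10° lat → SW at lon 80°, lat 10°.
Square 0, 6: +0·2° lon, +6·1° lat → SW at lon 80°, lat 16°.
Subsquare h=7, d=3: +7·0.0833333° lon, +3·0.0416667° lat → SW at lon 80.5833°, lat 16.125°.
Cell spans 0.0833333° lon × 0.0416667° lat.
west 80.5833, east 80.6667.

80.5833, 80.6667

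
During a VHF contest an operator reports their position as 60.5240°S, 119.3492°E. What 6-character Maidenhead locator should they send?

Shift to the Maidenhead origin (180°W, 90°S): lon 299.3492, lat 29.4760.
Field: lon ⌊299.3492/20⌋ = 14 → O; lat ⌊29.4760/10⌋ = 2 → C.
Square: lon ⌊19.3492/2⌋ = 9; lat ⌊9.4760/1⌋ = 9.
Subsquare: lon ⌊1.3492/0.0833333⌋ = 16 → q; lat ⌊0.4760/0.0416667⌋ = 11 → l.

OC99ql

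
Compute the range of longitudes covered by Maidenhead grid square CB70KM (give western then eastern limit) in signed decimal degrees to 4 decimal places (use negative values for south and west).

-125.1667, -125.0833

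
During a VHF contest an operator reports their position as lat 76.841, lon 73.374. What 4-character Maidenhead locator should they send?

MQ66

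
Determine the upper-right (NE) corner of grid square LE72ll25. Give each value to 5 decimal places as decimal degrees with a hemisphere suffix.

47.51667° S, 54.94167° E

Field L=11, E=4: +11·20° lon, +4·10° lat → SW at lon 40°, lat -50°.
Square 7, 2: +7·2° lon, +2·1° lat → SW at lon 54°, lat -48°.
Subsquare l=11, l=11: +11·0.0833333° lon, +11·0.0416667° lat → SW at lon 54.9167°, lat -47.5417°.
Extended square 2, 5: +2·0.00833333° lon, +5·0.00416667° lat → SW at lon 54.9333°, lat -47.5208°.
Cell spans 0.00833333° lon × 0.00416667° lat. NE corner is SW corner plus one full cell.
latitude 47.51667° S, longitude 54.94167° E.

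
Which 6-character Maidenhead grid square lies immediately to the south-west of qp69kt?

QP69js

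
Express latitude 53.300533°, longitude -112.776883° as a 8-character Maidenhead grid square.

DO33oh62

Offset from 180°W / 90°S: lon 67.22312°, lat 143.30053°.
Field: lon ⌊67.22312/20⌋ = 3 → D; lat ⌊143.30053/10⌋ = 14 → O.
Square: lon ⌊7.22312/2⌋ = 3; lat ⌊3.30053/1⌋ = 3.
Subsquare: lon ⌊1.22312/0.0833333⌋ = 14 → o; lat ⌊0.30053/0.0416667⌋ = 7 → h.
Extended square: lon ⌊0.05645/0.00833333⌋ = 6; lat ⌊0.00887/0.00416667⌋ = 2.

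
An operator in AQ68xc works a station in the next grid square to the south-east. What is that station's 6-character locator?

AQ78ab

Longitude subsquare x = 23; +1 → 24, wraps to 0 = a, carry into square.
Longitude square 6; +1 → 7.
Latitude subsquare c = 2; −1 → 1 = b.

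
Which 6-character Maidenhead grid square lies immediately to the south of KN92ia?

KN91ix

Latitude subsquare a = 0; −1 → -1, wraps to 23 = x, carry into square.
Latitude square 2; −1 → 1.
The longitude characters are unchanged.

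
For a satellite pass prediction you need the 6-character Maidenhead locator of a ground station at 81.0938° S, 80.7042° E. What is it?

NA08iv

Add 180° to longitude and 90° to latitude: 260.7042, 8.9062.
Field (20°×10°, letters A–R): 260.7042/20 → 13 → N, 8.9062/10 → 0 → A; chars NA.
Square (2°×1°, digits 0–9): 0.7042/2 → 0, 8.9062/1 → 8; chars 08.
Subsquare (5′×2.5′, letters a–x): 0.7042/0.0833333 → 8 → i, 0.9062/0.0416667 → 21 → v; chars iv.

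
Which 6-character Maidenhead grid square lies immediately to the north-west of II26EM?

II26dn

Longitude subsquare e = 4; −1 → 3 = d.
Latitude subsquare m = 12; +1 → 13 = n.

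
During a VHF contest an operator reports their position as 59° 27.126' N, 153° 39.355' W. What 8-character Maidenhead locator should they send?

BO39ek18

Shift to the Maidenhead origin (180°W, 90°S): lon 26.34408, lat 149.45210.
Field: lon ⌊26.34408/20⌋ = 1 → B; lat ⌊149.45210/10⌋ = 14 → O.
Square: lon ⌊6.34408/2⌋ = 3; lat ⌊9.45210/1⌋ = 9.
Subsquare: lon ⌊0.34408/0.0833333⌋ = 4 → e; lat ⌊0.45210/0.0416667⌋ = 10 → k.
Extended square: lon ⌊0.01075/0.00833333⌋ = 1; lat ⌊0.03543/0.00416667⌋ = 8.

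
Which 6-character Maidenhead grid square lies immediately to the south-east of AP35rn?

AP35sm

Longitude subsquare r = 17; +1 → 18 = s.
Latitude subsquare n = 13; −1 → 12 = m.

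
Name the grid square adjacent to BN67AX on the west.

Longitude subsquare a = 0; −1 → -1, wraps to 23 = x, carry into square.
Longitude square 6; −1 → 5.
The latitude characters are unchanged.

BN57xx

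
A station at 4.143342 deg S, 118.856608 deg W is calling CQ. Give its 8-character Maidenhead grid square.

Offset from 180°W / 90°S: lon 61.14339°, lat 85.85666°.
Field: 61.14339/20 → 3 → D, 85.85666/10 → 8 → I; chars DI.
Square: 1.14339/2 → 0, 5.85666/1 → 5; chars 05.
Subsquare: 1.14339/0.0833333 → 13 → n, 0.85666/0.0416667 → 20 → u; chars nu.
Extended square: 0.06006/0.00833333 → 7, 0.02332/0.00416667 → 5; chars 75.

DI05nu75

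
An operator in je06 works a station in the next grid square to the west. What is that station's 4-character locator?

Longitude square 0; −1 → -1, wraps to 9, carry into field.
Longitude field J = 9; −1 → 8 = I.
The latitude characters are unchanged.

IE96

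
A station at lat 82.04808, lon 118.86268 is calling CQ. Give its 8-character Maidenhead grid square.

Offset from 180°W / 90°S: lon 298.86268°, lat 172.04808°.
Field: 298.86268/20 → 14 → O, 172.04808/10 → 17 → R; chars OR.
Square: 18.86268/2 → 9, 2.04808/1 → 2; chars 92.
Subsquare: 0.86268/0.0833333 → 10 → k, 0.04808/0.0416667 → 1 → b; chars kb.
Extended square: 0.02935/0.00833333 → 3, 0.00641/0.00416667 → 1; chars 31.

OR92kb31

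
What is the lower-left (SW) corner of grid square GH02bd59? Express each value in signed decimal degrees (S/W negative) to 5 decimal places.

-17.83750, -59.87500

Field G=6, H=7: +6·20° lon, +7·10° lat → SW at lon -60°, lat -20°.
Square 0, 2: +0·2° lon, +2·1° lat → SW at lon -60°, lat -18°.
Subsquare b=1, d=3: +1·0.0833333° lon, +3·0.0416667° lat → SW at lon -59.9167°, lat -17.875°.
Extended square 5, 9: +5·0.00833333° lon, +9·0.00416667° lat → SW at lon -59.875°, lat -17.8375°.
latitude -17.83750, longitude -59.87500.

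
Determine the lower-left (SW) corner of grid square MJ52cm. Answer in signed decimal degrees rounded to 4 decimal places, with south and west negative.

Field M=12, J=9: +12·20° lon, +9·10° lat → SW at lon 60°, lat 0°.
Square 5, 2: +5·2° lon, +2·1° lat → SW at lon 70°, lat 2°.
Subsquare c=2, m=12: +2·0.0833333° lon, +12·0.0416667° lat → SW at lon 70.1667°, lat 2.5°.
latitude 2.5000, longitude 70.1667.

2.5000, 70.1667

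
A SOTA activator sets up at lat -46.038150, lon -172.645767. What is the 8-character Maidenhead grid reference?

Shift to the Maidenhead origin (180°W, 90°S): lon 7.35423, lat 43.96185.
Field: lon ⌊7.35423/20⌋ = 0 → A; lat ⌊43.96185/10⌋ = 4 → E.
Square: lon ⌊7.35423/2⌋ = 3; lat ⌊3.96185/1⌋ = 3.
Subsquare: lon ⌊1.35423/0.0833333⌋ = 16 → q; lat ⌊0.96185/0.0416667⌋ = 23 → x.
Extended square: lon ⌊0.02090/0.00833333⌋ = 2; lat ⌊0.00352/0.00416667⌋ = 0.

AE33qx20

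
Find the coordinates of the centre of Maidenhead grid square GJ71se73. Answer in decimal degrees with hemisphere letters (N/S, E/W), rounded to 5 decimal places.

1.18125° N, 44.43750° W

Field G=6, J=9: +6·20° lon, +9·10° lat → SW at lon -60°, lat 0°.
Square 7, 1: +7·2° lon, +1·1° lat → SW at lon -46°, lat 1°.
Subsquare s=18, e=4: +18·0.0833333° lon, +4·0.0416667° lat → SW at lon -44.5°, lat 1.16667°.
Extended square 7, 3: +7·0.00833333° lon, +3·0.00416667° lat → SW at lon -44.4417°, lat 1.17917°.
Cell spans 0.00833333° lon × 0.00416667° lat. Centre is SW corner plus half of each.
latitude 1.18125° N, longitude 44.43750° W.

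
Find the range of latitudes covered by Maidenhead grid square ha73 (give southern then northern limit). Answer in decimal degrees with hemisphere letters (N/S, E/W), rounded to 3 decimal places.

87.000° S, 86.000° S

Field H=7, A=0: +7·20° lon, +0·10° lat → SW at lon -40°, lat -90°.
Square 7, 3: +7·2° lon, +3·1° lat → SW at lon -26°, lat -87°.
Cell spans 2° lon × 1° lat.
south 87.000° S, north 86.000° S.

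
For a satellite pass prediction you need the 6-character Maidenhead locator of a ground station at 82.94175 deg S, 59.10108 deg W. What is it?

GA07kb

Offset from 180°W / 90°S: lon 120.8989°, lat 7.0583°.
Field: lon ⌊120.8989/20⌋ = 6 → G; lat ⌊7.0583/10⌋ = 0 → A.
Square: lon ⌊0.8989/2⌋ = 0; lat ⌊7.0583/1⌋ = 7.
Subsquare: lon ⌊0.8989/0.0833333⌋ = 10 → k; lat ⌊0.0583/0.0416667⌋ = 1 → b.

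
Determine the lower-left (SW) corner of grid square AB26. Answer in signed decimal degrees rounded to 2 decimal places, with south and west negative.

-74.00, -176.00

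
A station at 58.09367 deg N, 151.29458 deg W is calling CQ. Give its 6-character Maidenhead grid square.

Add 180° to longitude and 90° to latitude: 28.7054, 148.0937.
Field: lon ⌊28.7054/20⌋ = 1 → B; lat ⌊148.0937/10⌋ = 14 → O.
Square: lon ⌊8.7054/2⌋ = 4; lat ⌊8.0937/1⌋ = 8.
Subsquare: lon ⌊0.7054/0.0833333⌋ = 8 → i; lat ⌊0.0937/0.0416667⌋ = 2 → c.

BO48ic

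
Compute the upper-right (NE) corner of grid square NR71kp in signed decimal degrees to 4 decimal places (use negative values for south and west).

Field N=13, R=17: +13·20° lon, +17·10° lat → SW at lon 80°, lat 80°.
Square 7, 1: +7·2° lon, +1·1° lat → SW at lon 94°, lat 81°.
Subsquare k=10, p=15: +10·0.0833333° lon, +15·0.0416667° lat → SW at lon 94.8333°, lat 81.625°.
Cell spans 0.0833333° lon × 0.0416667° lat. NE corner is SW corner plus one full cell.
latitude 81.6667, longitude 94.9167.

81.6667, 94.9167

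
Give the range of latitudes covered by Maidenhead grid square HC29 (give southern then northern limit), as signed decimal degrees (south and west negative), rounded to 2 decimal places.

-61.00, -60.00

Field H=7, C=2: +7·20° lon, +2·10° lat → SW at lon -40°, lat -70°.
Square 2, 9: +2·2° lon, +9·1° lat → SW at lon -36°, lat -61°.
Cell spans 2° lon × 1° lat.
south -61.00, north -60.00.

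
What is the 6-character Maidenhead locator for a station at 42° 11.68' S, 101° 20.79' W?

DE97ht

Shift to the Maidenhead origin (180°W, 90°S): lon 78.6535, lat 47.8053.
Field (20°×10°, letters A–R): 78.6535/20 → 3 → D, 47.8053/10 → 4 → E; chars DE.
Square (2°×1°, digits 0–9): 18.6535/2 → 9, 7.8053/1 → 7; chars 97.
Subsquare (5′×2.5′, letters a–x): 0.6535/0.0833333 → 7 → h, 0.8053/0.0416667 → 19 → t; chars ht.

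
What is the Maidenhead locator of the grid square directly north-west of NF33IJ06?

NF33hj97

Longitude extended square 0; −1 → -1, wraps to 9, carry into subsquare.
Longitude subsquare i = 8; −1 → 7 = h.
Latitude extended square 6; +1 → 7.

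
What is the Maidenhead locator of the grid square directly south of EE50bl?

EE50bk

Latitude subsquare l = 11; −1 → 10 = k.
The longitude characters are unchanged.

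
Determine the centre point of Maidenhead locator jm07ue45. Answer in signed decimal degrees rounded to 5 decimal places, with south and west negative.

37.18958, 1.70417

Field J=9, M=12: +9·20° lon, +12·10° lat → SW at lon 0°, lat 30°.
Square 0, 7: +0·2° lon, +7·1° lat → SW at lon 0°, lat 37°.
Subsquare u=20, e=4: +20·0.0833333° lon, +4·0.0416667° lat → SW at lon 1.66667°, lat 37.1667°.
Extended square 4, 5: +4·0.00833333° lon, +5·0.00416667° lat → SW at lon 1.7°, lat 37.1875°.
Cell spans 0.00833333° lon × 0.00416667° lat. Centre is SW corner plus half of each.
latitude 37.18958, longitude 1.70417.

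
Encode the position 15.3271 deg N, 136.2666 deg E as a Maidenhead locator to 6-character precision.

Shift to the Maidenhead origin (180°W, 90°S): lon 316.2666, lat 105.3271.
Field: 316.2666/20 → 15 → P, 105.3271/10 → 10 → K; chars PK.
Square: 16.2666/2 → 8, 5.3271/1 → 5; chars 85.
Subsquare: 0.2666/0.0833333 → 3 → d, 0.3271/0.0416667 → 7 → h; chars dh.

PK85dh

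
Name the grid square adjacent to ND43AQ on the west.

Longitude subsquare a = 0; −1 → -1, wraps to 23 = x, carry into square.
Longitude square 4; −1 → 3.
The latitude characters are unchanged.

ND33xq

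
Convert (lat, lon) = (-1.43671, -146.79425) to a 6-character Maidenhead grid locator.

BI68on

Shift to the Maidenhead origin (180°W, 90°S): lon 33.2057, lat 88.5633.
Field: lon ⌊33.2057/20⌋ = 1 → B; lat ⌊88.5633/10⌋ = 8 → I.
Square: lon ⌊13.2057/2⌋ = 6; lat ⌊8.5633/1⌋ = 8.
Subsquare: lon ⌊1.2057/0.0833333⌋ = 14 → o; lat ⌊0.5633/0.0416667⌋ = 13 → n.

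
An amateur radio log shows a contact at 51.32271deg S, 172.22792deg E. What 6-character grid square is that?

RD68cq

Add 180° to longitude and 90° to latitude: 352.2279, 38.6773.
Field: 352.2279/20 → 17 → R, 38.6773/10 → 3 → D; chars RD.
Square: 12.2279/2 → 6, 8.6773/1 → 8; chars 68.
Subsquare: 0.2279/0.0833333 → 2 → c, 0.6773/0.0416667 → 16 → q; chars cq.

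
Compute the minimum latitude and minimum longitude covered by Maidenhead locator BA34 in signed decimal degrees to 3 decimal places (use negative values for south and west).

Field B=1, A=0: +1·20° lon, +0·10° lat → SW at lon -160°, lat -90°.
Square 3, 4: +3·2° lon, +4·1° lat → SW at lon -154°, lat -86°.
latitude -86.000, longitude -154.000.

-86.000, -154.000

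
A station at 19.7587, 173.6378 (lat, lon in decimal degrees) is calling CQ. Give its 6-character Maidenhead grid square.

RK69ts

Shift to the Maidenhead origin (180°W, 90°S): lon 353.6378, lat 109.7587.
Field: lon ⌊353.6378/20⌋ = 17 → R; lat ⌊109.7587/10⌋ = 10 → K.
Square: lon ⌊13.6378/2⌋ = 6; lat ⌊9.7587/1⌋ = 9.
Subsquare: lon ⌊1.6378/0.0833333⌋ = 19 → t; lat ⌊0.7587/0.0416667⌋ = 18 → s.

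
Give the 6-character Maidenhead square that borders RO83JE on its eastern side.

RO83ke

Longitude subsquare j = 9; +1 → 10 = k.
The latitude characters are unchanged.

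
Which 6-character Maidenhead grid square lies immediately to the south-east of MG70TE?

MG70ud

Longitude subsquare t = 19; +1 → 20 = u.
Latitude subsquare e = 4; −1 → 3 = d.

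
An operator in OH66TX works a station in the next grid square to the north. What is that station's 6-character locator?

OH67ta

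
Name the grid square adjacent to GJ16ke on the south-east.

GJ16ld

Longitude subsquare k = 10; +1 → 11 = l.
Latitude subsquare e = 4; −1 → 3 = d.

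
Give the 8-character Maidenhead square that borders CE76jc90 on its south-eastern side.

Longitude extended square 9; +1 → 10, wraps to 0, carry into subsquare.
Longitude subsquare j = 9; +1 → 10 = k.
Latitude extended square 0; −1 → -1, wraps to 9, carry into subsquare.
Latitude subsquare c = 2; −1 → 1 = b.

CE76kb09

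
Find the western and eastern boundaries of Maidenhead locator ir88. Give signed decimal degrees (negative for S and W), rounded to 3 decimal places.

Field I=8, R=17: +8·20° lon, +17·10° lat → SW at lon -20°, lat 80°.
Square 8, 8: +8·2° lon, +8·1° lat → SW at lon -4°, lat 88°.
Cell spans 2° lon × 1° lat.
west -4.000, east -2.000.

-4.000, -2.000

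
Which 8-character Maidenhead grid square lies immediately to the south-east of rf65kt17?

Longitude extended square 1; +1 → 2.
Latitude extended square 7; −1 → 6.

RF65kt26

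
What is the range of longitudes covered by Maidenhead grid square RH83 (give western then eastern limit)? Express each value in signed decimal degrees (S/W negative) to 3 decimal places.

Field R=17, H=7: +17·20° lon, +7·10° lat → SW at lon 160°, lat -20°.
Square 8, 3: +8·2° lon, +3·1° lat → SW at lon 176°, lat -17°.
Cell spans 2° lon × 1° lat.
west 176.000, east 178.000.

176.000, 178.000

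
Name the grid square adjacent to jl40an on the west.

JL30xn

Longitude subsquare a = 0; −1 → -1, wraps to 23 = x, carry into square.
Longitude square 4; −1 → 3.
The latitude characters are unchanged.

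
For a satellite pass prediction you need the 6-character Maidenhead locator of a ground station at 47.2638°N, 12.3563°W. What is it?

IN37tg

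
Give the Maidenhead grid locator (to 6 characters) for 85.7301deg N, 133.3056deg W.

CR35ir

Offset from 180°W / 90°S: lon 46.6944°, lat 175.7301°.
Field (20°×10°, letters A–R): 46.6944/20 → 2 → C, 175.7301/10 → 17 → R; chars CR.
Square (2°×1°, digits 0–9): 6.6944/2 → 3, 5.7301/1 → 5; chars 35.
Subsquare (5′×2.5′, letters a–x): 0.6944/0.0833333 → 8 → i, 0.7301/0.0416667 → 17 → r; chars ir.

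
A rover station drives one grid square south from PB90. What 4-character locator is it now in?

PA99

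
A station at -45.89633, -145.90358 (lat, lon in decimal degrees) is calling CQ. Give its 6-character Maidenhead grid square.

Offset from 180°W / 90°S: lon 34.0964°, lat 44.1037°.
Field: 34.0964/20 → 1 → B, 44.1037/10 → 4 → E; chars BE.
Square: 14.0964/2 → 7, 4.1037/1 → 4; chars 74.
Subsquare: 0.0964/0.0833333 → 1 → b, 0.1037/0.0416667 → 2 → c; chars bc.

BE74bc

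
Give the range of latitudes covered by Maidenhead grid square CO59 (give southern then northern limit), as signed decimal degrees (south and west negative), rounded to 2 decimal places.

59.00, 60.00

Field C=2, O=14: +2·20° lon, +14·10° lat → SW at lon -140°, lat 50°.
Square 5, 9: +5·2° lon, +9·1° lat → SW at lon -130°, lat 59°.
Cell spans 2° lon × 1° lat.
south 59.00, north 60.00.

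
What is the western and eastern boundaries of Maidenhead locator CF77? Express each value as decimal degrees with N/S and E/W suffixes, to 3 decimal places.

Field C=2, F=5: +2·20° lon, +5·10° lat → SW at lon -140°, lat -40°.
Square 7, 7: +7·2° lon, +7·1° lat → SW at lon -126°, lat -33°.
Cell spans 2° lon × 1° lat.
west 126.000° W, east 124.000° W.

126.000° W, 124.000° W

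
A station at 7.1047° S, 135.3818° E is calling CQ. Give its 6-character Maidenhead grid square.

Offset from 180°W / 90°S: lon 315.3818°, lat 82.8953°.
Field: 315.3818/20 → 15 → P, 82.8953/10 → 8 → I; chars PI.
Square: 15.3818/2 → 7, 2.8953/1 → 2; chars 72.
Subsquare: 1.3818/0.0833333 → 16 → q, 0.8953/0.0416667 → 21 → v; chars qv.

PI72qv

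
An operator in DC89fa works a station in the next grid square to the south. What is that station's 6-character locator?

DC88fx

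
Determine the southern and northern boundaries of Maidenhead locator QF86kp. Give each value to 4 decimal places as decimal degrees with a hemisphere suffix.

Field Q=16, F=5: +16·20° lon, +5·10° lat → SW at lon 140°, lat -40°.
Square 8, 6: +8·2° lon, +6·1° lat → SW at lon 156°, lat -34°.
Subsquare k=10, p=15: +10·0.0833333° lon, +15·0.0416667° lat → SW at lon 156.833°, lat -33.375°.
Cell spans 0.0833333° lon × 0.0416667° lat.
south 33.3750° S, north 33.3333° S.

33.3750° S, 33.3333° S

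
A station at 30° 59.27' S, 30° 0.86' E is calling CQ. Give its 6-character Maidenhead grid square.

KF59aa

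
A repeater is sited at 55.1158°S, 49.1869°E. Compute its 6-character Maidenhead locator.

Offset from 180°W / 90°S: lon 229.1869°, lat 34.8842°.
Field (20°×10°, letters A–R): 229.1869/20 → 11 → L, 34.8842/10 → 3 → D; chars LD.
Square (2°×1°, digits 0–9): 9.1869/2 → 4, 4.8842/1 → 4; chars 44.
Subsquare (5′×2.5′, letters a–x): 1.1869/0.0833333 → 14 → o, 0.8842/0.0416667 → 21 → v; chars ov.

LD44ov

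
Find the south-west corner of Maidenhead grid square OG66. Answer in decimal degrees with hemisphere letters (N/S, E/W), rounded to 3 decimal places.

24.000° S, 112.000° E

Field O=14, G=6: +14·20° lon, +6·10° lat → SW at lon 100°, lat -30°.
Square 6, 6: +6·2° lon, +6·1° lat → SW at lon 112°, lat -24°.
latitude 24.000° S, longitude 112.000° E.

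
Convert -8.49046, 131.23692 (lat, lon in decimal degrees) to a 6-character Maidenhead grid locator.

PI51om

Offset from 180°W / 90°S: lon 311.2369°, lat 81.5095°.
Field: lon ⌊311.2369/20⌋ = 15 → P; lat ⌊81.5095/10⌋ = 8 → I.
Square: lon ⌊11.2369/2⌋ = 5; lat ⌊1.5095/1⌋ = 1.
Subsquare: lon ⌊1.2369/0.0833333⌋ = 14 → o; lat ⌊0.5095/0.0416667⌋ = 12 → m.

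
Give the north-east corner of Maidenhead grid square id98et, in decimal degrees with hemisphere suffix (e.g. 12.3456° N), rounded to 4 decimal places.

51.1667° S, 1.5833° W

Field I=8, D=3: +8·20° lon, +3·10° lat → SW at lon -20°, lat -60°.
Square 9, 8: +9·2° lon, +8·1° lat → SW at lon -2°, lat -52°.
Subsquare e=4, t=19: +4·0.0833333° lon, +19·0.0416667° lat → SW at lon -1.66667°, lat -51.2083°.
Cell spans 0.0833333° lon × 0.0416667° lat. NE corner is SW corner plus one full cell.
latitude 51.1667° S, longitude 1.5833° W.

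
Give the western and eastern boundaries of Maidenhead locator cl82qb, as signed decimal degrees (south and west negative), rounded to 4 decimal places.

Field C=2, L=11: +2·20° lon, +11·10° lat → SW at lon -140°, lat 20°.
Square 8, 2: +8·2° lon, +2·1° lat → SW at lon -124°, lat 22°.
Subsquare q=16, b=1: +16·0.0833333° lon, +1·0.0416667° lat → SW at lon -122.667°, lat 22.0417°.
Cell spans 0.0833333° lon × 0.0416667° lat.
west -122.6667, east -122.5833.

-122.6667, -122.5833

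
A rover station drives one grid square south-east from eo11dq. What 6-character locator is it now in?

EO11ep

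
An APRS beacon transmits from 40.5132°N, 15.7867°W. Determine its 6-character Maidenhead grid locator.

IN20cm

Shift to the Maidenhead origin (180°W, 90°S): lon 164.2133, lat 130.5132.
Field (20°×10°, letters A–R): 164.2133/20 → 8 → I, 130.5132/10 → 13 → N; chars IN.
Square (2°×1°, digits 0–9): 4.2133/2 → 2, 0.5132/1 → 0; chars 20.
Subsquare (5′×2.5′, letters a–x): 0.2133/0.0833333 → 2 → c, 0.5132/0.0416667 → 12 → m; chars cm.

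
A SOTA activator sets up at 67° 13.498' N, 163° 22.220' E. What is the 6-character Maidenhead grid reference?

RP17qf

Offset from 180°W / 90°S: lon 343.3703°, lat 157.2250°.
Field: 343.3703/20 → 17 → R, 157.2250/10 → 15 → P; chars RP.
Square: 3.3703/2 → 1, 7.2250/1 → 7; chars 17.
Subsquare: 1.3703/0.0833333 → 16 → q, 0.2250/0.0416667 → 5 → f; chars qf.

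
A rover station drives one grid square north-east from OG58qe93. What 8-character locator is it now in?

OG58re04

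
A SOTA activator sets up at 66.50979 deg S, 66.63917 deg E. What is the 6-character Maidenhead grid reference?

Shift to the Maidenhead origin (180°W, 90°S): lon 246.6392, lat 23.4902.
Field: lon ⌊246.6392/20⌋ = 12 → M; lat ⌊23.4902/10⌋ = 2 → C.
Square: lon ⌊6.6392/2⌋ = 3; lat ⌊3.4902/1⌋ = 3.
Subsquare: lon ⌊0.6392/0.0833333⌋ = 7 → h; lat ⌊0.4902/0.0416667⌋ = 11 → l.

MC33hl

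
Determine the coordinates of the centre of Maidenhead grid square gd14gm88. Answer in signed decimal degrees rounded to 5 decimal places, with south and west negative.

-55.46458, -57.42917

Field G=6, D=3: +6·20° lon, +3·10° lat → SW at lon -60°, lat -60°.
Square 1, 4: +1·2° lon, +4·1° lat → SW at lon -58°, lat -56°.
Subsquare g=6, m=12: +6·0.0833333° lon, +12·0.0416667° lat → SW at lon -57.5°, lat -55.5°.
Extended square 8, 8: +8·0.00833333° lon, +8·0.00416667° lat → SW at lon -57.4333°, lat -55.4667°.
Cell spans 0.00833333° lon × 0.00416667° lat. Centre is SW corner plus half of each.
latitude -55.46458, longitude -57.42917.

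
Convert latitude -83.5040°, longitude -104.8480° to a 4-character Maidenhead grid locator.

Offset from 180°W / 90°S: lon 75.15°, lat 6.50°.
Field: 75.15/20 → 3 → D, 6.50/10 → 0 → A; chars DA.
Square: 15.15/2 → 7, 6.50/1 → 6; chars 76.

DA76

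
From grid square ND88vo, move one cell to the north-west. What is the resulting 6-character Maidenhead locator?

Longitude subsquare v = 21; −1 → 20 = u.
Latitude subsquare o = 14; +1 → 15 = p.

ND88up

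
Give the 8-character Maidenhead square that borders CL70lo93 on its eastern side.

Longitude extended square 9; +1 → 10, wraps to 0, carry into subsquare.
Longitude subsquare l = 11; +1 → 12 = m.
The latitude characters are unchanged.

CL70mo03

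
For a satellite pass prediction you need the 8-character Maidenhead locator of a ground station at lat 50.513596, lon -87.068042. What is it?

EO60lm13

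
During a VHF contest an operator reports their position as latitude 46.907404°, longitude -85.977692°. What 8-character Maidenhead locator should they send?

EN76av27

Shift to the Maidenhead origin (180°W, 90°S): lon 94.02231, lat 136.90740.
Field: 94.02231/20 → 4 → E, 136.90740/10 → 13 → N; chars EN.
Square: 14.02231/2 → 7, 6.90740/1 → 6; chars 76.
Subsquare: 0.02231/0.0833333 → 0 → a, 0.90740/0.0416667 → 21 → v; chars av.
Extended square: 0.02231/0.00833333 → 2, 0.03240/0.00416667 → 7; chars 27.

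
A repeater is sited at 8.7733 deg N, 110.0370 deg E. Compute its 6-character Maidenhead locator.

Offset from 180°W / 90°S: lon 290.0370°, lat 98.7733°.
Field (20°×10°, letters A–R): 290.0370/20 → 14 → O, 98.7733/10 → 9 → J; chars OJ.
Square (2°×1°, digits 0–9): 10.0370/2 → 5, 8.7733/1 → 8; chars 58.
Subsquare (5′×2.5′, letters a–x): 0.0370/0.0833333 → 0 → a, 0.7733/0.0416667 → 18 → s; chars as.

OJ58as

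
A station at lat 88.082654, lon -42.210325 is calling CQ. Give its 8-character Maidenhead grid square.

Offset from 180°W / 90°S: lon 137.78967°, lat 178.08265°.
Field: lon ⌊137.78967/20⌋ = 6 → G; lat ⌊178.08265/10⌋ = 17 → R.
Square: lon ⌊17.78967/2⌋ = 8; lat ⌊8.08265/1⌋ = 8.
Subsquare: lon ⌊1.78967/0.0833333⌋ = 21 → v; lat ⌊0.08265/0.0416667⌋ = 1 → b.
Extended square: lon ⌊0.03967/0.00833333⌋ = 4; lat ⌊0.04099/0.00416667⌋ = 9.

GR88vb49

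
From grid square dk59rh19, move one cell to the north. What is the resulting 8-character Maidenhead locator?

Latitude extended square 9; +1 → 10, wraps to 0, carry into subsquare.
Latitude subsquare h = 7; +1 → 8 = i.
The longitude characters are unchanged.

DK59ri10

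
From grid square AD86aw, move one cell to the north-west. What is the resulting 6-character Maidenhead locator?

AD76xx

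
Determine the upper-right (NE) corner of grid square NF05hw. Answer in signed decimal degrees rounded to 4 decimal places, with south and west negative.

Field N=13, F=5: +13·20° lon, +5·10° lat → SW at lon 80°, lat -40°.
Square 0, 5: +0·2° lon, +5·1° lat → SW at lon 80°, lat -35°.
Subsquare h=7, w=22: +7·0.0833333° lon, +22·0.0416667° lat → SW at lon 80.5833°, lat -34.0833°.
Cell spans 0.0833333° lon × 0.0416667° lat. NE corner is SW corner plus one full cell.
latitude -34.0417, longitude 80.6667.

-34.0417, 80.6667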